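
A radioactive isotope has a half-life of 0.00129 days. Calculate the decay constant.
λ = ln(2)/t½ = 537.3 day⁻¹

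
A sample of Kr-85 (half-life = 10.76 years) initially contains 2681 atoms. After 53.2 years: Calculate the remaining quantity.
N = N₀(1/2)^(t/t½) = 87.08 atoms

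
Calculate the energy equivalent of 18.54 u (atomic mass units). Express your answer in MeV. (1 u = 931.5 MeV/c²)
E = mc² = 17270 MeV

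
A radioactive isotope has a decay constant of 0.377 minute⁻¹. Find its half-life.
t½ = ln(2)/λ = 1.839 minutes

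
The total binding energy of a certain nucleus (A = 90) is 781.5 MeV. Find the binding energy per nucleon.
B.E./A = 781.5/90 = 8.683 MeV/nucleon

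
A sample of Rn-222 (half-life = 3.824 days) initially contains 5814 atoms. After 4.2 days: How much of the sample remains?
N = N₀(1/2)^(t/t½) = 2715 atoms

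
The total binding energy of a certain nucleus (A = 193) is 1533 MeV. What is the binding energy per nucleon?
B.E./A = 1533/193 = 7.943 MeV/nucleon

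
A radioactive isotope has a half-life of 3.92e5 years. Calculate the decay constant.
λ = ln(2)/t½ = 1.768e-6 year⁻¹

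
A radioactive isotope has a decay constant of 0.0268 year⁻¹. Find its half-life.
t½ = ln(2)/λ = 25.86 years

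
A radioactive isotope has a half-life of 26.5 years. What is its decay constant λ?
λ = ln(2)/t½ = 0.02616 year⁻¹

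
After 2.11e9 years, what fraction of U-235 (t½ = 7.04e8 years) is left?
N/N₀ = (1/2)^(t/t½) = 0.1252 = 12.5%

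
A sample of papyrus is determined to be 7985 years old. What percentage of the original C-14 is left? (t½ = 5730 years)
N/N₀ = (1/2)^(t/t½) = 0.3806 = 38.1%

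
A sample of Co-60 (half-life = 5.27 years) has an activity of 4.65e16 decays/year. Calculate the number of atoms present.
N = A/λ = 3.535e17 atoms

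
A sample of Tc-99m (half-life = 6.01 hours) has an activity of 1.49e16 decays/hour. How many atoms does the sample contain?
N = A/λ = 1.292e17 atoms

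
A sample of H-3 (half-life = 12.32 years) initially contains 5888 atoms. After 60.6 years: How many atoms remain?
N = N₀(1/2)^(t/t½) = 194.6 atoms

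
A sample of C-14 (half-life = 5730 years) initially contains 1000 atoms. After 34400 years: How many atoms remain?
N = N₀(1/2)^(t/t½) = 15.59 atoms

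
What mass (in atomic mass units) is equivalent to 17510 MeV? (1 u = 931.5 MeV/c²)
m = E/c² = 18.8 u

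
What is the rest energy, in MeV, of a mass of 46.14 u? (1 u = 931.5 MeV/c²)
E = mc² = 42980 MeV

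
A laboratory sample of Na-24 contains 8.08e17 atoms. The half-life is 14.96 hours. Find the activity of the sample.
A = λN = 3.744e16 decays/hour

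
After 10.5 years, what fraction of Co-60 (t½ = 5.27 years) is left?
N/N₀ = (1/2)^(t/t½) = 0.2513 = 25.1%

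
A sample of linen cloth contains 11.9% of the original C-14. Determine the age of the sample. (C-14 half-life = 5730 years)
Age = t½ × log₂(1/ratio) = 17600 years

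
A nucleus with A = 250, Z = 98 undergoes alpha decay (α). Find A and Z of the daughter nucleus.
Daughter: A = 246, Z = 96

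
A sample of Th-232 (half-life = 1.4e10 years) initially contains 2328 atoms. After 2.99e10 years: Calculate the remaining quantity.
N = N₀(1/2)^(t/t½) = 529.7 atoms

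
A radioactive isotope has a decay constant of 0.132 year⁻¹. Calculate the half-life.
t½ = ln(2)/λ = 5.251 years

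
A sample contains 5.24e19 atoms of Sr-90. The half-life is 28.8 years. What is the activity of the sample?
A = λN = 1.261e18 decays/year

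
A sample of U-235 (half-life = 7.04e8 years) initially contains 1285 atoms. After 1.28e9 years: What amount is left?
N = N₀(1/2)^(t/t½) = 364.4 atoms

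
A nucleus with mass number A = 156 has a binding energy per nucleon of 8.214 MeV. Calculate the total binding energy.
B.E. = 8.214 × 156 = 1281 MeV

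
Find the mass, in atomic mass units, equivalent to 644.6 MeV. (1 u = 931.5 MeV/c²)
m = E/c² = 0.692 u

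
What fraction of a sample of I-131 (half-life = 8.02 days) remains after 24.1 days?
N/N₀ = (1/2)^(t/t½) = 0.1246 = 12.5%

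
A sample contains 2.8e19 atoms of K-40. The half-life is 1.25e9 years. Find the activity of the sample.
A = λN = 1.553e10 decays/year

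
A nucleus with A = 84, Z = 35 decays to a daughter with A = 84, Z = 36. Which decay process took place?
ΔA = 0, ΔZ = +1 ⇒ beta-minus decay (β⁻)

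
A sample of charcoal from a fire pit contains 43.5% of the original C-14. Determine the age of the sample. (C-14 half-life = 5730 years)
Age = t½ × log₂(1/ratio) = 6881 years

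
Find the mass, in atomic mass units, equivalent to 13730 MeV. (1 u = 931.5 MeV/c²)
m = E/c² = 14.74 u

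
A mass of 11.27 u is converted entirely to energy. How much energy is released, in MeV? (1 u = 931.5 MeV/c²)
E = mc² = 10500 MeV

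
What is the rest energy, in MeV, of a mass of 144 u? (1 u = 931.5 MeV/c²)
E = mc² = 1.341e5 MeV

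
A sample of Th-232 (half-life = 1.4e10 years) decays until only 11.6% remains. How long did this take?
t = t½ × log₂(N₀/N) = 4.351e10 years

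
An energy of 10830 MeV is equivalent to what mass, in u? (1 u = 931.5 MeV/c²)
m = E/c² = 11.63 u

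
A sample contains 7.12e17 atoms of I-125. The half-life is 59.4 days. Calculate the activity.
A = λN = 8.308e15 decays/day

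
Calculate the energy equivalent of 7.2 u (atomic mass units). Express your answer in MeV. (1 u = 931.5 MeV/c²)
E = mc² = 6707 MeV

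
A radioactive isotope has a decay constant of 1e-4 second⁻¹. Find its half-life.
t½ = ln(2)/λ = 6931 seconds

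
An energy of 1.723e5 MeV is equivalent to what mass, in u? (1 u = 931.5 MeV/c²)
m = E/c² = 185 u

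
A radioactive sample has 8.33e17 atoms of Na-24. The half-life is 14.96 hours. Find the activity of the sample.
A = λN = 3.86e16 decays/hour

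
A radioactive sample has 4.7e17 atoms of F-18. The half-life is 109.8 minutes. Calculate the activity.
A = λN = 2.967e15 decays/minute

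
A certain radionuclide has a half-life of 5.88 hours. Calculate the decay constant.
λ = ln(2)/t½ = 0.1179 hour⁻¹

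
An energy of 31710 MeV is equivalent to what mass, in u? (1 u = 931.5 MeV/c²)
m = E/c² = 34.04 u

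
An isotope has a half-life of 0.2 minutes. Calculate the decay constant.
λ = ln(2)/t½ = 3.466 minute⁻¹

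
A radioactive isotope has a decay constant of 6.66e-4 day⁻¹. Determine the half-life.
t½ = ln(2)/λ = 1041 days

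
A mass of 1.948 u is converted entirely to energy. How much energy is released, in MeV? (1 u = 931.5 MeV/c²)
E = mc² = 1815 MeV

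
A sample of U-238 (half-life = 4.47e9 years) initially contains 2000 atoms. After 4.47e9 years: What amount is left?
N = N₀(1/2)^(t/t½) = 1000 atoms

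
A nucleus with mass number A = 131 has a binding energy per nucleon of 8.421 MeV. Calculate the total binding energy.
B.E. = 8.421 × 131 = 1103 MeV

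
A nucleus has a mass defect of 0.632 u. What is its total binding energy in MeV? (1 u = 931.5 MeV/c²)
B.E. = Δm × 931.5 = 588.7 MeV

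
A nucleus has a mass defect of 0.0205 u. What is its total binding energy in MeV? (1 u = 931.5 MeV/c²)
B.E. = Δm × 931.5 = 19.1 MeV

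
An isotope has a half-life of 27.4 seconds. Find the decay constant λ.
λ = ln(2)/t½ = 0.0253 second⁻¹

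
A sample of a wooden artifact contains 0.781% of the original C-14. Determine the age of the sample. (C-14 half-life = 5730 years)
Age = t½ × log₂(1/ratio) = 40110 years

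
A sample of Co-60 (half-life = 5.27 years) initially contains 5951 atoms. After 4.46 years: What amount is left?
N = N₀(1/2)^(t/t½) = 3310 atoms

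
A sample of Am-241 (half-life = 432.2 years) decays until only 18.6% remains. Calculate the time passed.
t = t½ × log₂(N₀/N) = 1049 years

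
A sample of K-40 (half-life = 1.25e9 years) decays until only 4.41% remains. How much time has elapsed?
t = t½ × log₂(N₀/N) = 5.629e9 years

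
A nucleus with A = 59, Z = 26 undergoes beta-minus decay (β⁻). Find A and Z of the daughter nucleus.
Daughter: A = 59, Z = 27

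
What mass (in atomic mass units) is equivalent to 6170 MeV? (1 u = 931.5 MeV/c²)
m = E/c² = 6.624 u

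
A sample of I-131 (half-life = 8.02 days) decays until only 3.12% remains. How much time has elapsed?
t = t½ × log₂(N₀/N) = 40.12 days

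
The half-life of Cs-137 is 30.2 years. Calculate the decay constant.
λ = ln(2)/t½ = 0.02295 year⁻¹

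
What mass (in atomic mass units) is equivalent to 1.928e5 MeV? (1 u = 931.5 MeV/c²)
m = E/c² = 207 u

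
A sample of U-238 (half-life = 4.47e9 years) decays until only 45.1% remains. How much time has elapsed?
t = t½ × log₂(N₀/N) = 5.135e9 years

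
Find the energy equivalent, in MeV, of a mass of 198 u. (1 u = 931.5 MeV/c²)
E = mc² = 1.844e5 MeV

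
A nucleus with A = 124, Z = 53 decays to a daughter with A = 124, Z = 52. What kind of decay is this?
ΔA = 0, ΔZ = -1 ⇒ beta-plus decay (β⁺) or electron capture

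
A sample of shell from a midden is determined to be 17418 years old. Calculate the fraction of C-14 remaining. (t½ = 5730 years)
N/N₀ = (1/2)^(t/t½) = 0.1216 = 12.2%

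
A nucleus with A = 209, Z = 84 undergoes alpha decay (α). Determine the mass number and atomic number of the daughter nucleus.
Daughter: A = 205, Z = 82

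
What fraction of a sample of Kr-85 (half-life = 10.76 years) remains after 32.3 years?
N/N₀ = (1/2)^(t/t½) = 0.1248 = 12.5%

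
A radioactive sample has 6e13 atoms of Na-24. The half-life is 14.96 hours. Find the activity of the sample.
A = λN = 2.78e12 decays/hour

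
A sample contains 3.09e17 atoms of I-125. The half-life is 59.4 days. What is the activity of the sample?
A = λN = 3.606e15 decays/day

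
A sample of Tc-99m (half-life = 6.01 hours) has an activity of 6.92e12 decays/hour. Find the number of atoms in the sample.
N = A/λ = 6e13 atoms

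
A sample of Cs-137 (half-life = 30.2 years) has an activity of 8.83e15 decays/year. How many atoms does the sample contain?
N = A/λ = 3.847e17 atoms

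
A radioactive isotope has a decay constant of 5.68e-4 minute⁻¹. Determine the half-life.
t½ = ln(2)/λ = 1220 minutes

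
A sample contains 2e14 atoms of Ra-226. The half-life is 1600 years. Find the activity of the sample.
A = λN = 8.664e10 decays/year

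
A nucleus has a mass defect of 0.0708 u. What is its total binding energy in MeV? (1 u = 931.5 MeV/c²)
B.E. = Δm × 931.5 = 65.95 MeV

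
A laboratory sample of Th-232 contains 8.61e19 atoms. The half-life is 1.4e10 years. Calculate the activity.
A = λN = 4.263e9 decays/year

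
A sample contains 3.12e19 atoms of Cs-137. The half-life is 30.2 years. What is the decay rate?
A = λN = 7.161e17 decays/year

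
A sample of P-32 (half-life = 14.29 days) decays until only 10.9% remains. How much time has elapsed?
t = t½ × log₂(N₀/N) = 45.69 days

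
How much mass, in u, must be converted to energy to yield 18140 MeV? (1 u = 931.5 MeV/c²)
m = E/c² = 19.47 u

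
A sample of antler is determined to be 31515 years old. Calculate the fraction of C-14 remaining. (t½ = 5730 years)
N/N₀ = (1/2)^(t/t½) = 0.0221 = 2.21%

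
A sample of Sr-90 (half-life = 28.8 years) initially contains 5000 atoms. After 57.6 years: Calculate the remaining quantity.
N = N₀(1/2)^(t/t½) = 1250 atoms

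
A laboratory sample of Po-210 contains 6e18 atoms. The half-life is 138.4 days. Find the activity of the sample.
A = λN = 3.005e16 decays/day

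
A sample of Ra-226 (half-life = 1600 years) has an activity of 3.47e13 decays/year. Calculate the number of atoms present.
N = A/λ = 8.01e16 atoms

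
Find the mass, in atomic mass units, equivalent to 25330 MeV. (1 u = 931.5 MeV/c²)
m = E/c² = 27.19 u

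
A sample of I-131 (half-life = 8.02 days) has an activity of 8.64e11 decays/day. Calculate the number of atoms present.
N = A/λ = 9.997e12 atoms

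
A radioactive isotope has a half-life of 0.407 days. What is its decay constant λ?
λ = ln(2)/t½ = 1.703 day⁻¹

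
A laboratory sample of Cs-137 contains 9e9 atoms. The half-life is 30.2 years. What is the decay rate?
A = λN = 2.066e8 decays/year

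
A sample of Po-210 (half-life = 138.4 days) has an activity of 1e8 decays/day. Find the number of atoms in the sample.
N = A/λ = 1.997e10 atoms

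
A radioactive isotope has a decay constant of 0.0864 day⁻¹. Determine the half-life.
t½ = ln(2)/λ = 8.023 days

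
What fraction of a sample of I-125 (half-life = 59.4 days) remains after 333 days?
N/N₀ = (1/2)^(t/t½) = 0.02053 = 2.05%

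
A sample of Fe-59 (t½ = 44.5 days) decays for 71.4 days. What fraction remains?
N/N₀ = (1/2)^(t/t½) = 0.3289 = 32.9%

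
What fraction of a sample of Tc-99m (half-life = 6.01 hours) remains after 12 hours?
N/N₀ = (1/2)^(t/t½) = 0.2506 = 25.1%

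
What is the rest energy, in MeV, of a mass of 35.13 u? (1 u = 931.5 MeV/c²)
E = mc² = 32720 MeV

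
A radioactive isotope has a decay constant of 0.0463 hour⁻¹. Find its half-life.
t½ = ln(2)/λ = 14.97 hours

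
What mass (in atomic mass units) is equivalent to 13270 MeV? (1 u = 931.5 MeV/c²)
m = E/c² = 14.25 u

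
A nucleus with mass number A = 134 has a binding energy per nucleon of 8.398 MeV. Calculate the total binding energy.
B.E. = 8.398 × 134 = 1125 MeV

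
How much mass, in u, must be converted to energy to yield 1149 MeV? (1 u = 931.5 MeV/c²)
m = E/c² = 1.233 u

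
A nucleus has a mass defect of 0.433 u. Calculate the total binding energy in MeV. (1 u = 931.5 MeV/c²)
B.E. = Δm × 931.5 = 403.3 MeV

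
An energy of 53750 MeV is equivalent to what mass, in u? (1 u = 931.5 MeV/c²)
m = E/c² = 57.7 u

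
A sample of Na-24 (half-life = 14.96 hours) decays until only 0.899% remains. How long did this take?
t = t½ × log₂(N₀/N) = 101.7 hours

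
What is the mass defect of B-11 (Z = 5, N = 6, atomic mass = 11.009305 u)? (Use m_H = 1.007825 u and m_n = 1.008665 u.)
Δm = Z·m_H + N·m_n − M = 0.08181 u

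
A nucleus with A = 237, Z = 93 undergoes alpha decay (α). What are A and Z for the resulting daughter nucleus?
Daughter: A = 233, Z = 91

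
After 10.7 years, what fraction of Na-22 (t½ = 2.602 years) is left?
N/N₀ = (1/2)^(t/t½) = 0.05782 = 5.78%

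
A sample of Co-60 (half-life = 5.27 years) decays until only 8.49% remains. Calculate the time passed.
t = t½ × log₂(N₀/N) = 18.75 years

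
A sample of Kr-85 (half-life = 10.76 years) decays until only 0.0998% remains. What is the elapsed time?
t = t½ × log₂(N₀/N) = 107.3 years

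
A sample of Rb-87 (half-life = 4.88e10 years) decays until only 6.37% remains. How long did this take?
t = t½ × log₂(N₀/N) = 1.939e11 years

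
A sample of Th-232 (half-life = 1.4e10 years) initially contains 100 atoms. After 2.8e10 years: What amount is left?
N = N₀(1/2)^(t/t½) = 25 atoms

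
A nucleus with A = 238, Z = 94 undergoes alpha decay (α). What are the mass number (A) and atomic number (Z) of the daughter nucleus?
Daughter: A = 234, Z = 92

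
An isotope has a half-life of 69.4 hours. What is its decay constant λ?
λ = ln(2)/t½ = 0.009988 hour⁻¹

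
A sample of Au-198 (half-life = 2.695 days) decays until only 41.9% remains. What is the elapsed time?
t = t½ × log₂(N₀/N) = 3.382 days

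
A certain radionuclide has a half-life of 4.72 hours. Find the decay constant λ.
λ = ln(2)/t½ = 0.1469 hour⁻¹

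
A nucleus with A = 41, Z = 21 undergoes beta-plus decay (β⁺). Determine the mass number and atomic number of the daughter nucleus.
Daughter: A = 41, Z = 20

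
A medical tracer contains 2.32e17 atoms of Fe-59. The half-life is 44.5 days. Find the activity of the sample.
A = λN = 3.614e15 decays/day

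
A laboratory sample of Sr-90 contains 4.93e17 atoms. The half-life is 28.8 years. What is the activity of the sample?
A = λN = 1.187e16 decays/year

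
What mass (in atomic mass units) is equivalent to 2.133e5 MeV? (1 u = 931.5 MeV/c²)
m = E/c² = 229 u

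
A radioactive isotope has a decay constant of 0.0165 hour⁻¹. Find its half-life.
t½ = ln(2)/λ = 42.01 hours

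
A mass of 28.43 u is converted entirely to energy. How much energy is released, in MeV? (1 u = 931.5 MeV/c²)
E = mc² = 26480 MeV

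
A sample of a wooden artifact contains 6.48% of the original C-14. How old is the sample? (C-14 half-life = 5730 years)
Age = t½ × log₂(1/ratio) = 22620 years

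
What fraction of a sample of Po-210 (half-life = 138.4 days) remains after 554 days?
N/N₀ = (1/2)^(t/t½) = 0.06237 = 6.24%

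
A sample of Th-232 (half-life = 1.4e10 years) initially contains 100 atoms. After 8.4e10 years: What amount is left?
N = N₀(1/2)^(t/t½) = 1.562 atoms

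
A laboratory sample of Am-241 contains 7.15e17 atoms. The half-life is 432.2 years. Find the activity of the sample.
A = λN = 1.147e15 decays/year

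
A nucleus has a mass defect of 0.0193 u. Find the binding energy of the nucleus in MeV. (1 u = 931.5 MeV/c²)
B.E. = Δm × 931.5 = 17.98 MeV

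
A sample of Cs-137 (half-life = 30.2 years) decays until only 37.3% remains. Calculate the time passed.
t = t½ × log₂(N₀/N) = 42.97 years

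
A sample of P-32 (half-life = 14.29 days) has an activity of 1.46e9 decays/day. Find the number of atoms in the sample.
N = A/λ = 3.01e10 atoms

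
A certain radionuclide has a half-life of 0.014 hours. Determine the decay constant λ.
λ = ln(2)/t½ = 49.51 hour⁻¹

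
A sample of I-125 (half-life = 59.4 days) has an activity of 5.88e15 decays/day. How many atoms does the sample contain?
N = A/λ = 5.039e17 atoms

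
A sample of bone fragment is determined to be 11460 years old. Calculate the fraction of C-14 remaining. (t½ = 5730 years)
N/N₀ = (1/2)^(t/t½) = 0.25 = 25%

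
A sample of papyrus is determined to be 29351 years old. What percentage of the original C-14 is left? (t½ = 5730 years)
N/N₀ = (1/2)^(t/t½) = 0.02871 = 2.87%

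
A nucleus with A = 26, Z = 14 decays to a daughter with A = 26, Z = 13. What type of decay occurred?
ΔA = 0, ΔZ = -1 ⇒ beta-plus decay (β⁺) or electron capture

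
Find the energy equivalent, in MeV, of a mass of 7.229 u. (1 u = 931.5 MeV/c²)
E = mc² = 6734 MeV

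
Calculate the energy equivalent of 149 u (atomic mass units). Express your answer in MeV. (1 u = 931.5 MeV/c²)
E = mc² = 1.388e5 MeV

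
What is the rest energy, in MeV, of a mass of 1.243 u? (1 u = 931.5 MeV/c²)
E = mc² = 1158 MeV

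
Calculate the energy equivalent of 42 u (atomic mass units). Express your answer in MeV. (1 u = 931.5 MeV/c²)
E = mc² = 39120 MeV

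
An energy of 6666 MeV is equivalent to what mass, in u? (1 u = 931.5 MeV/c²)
m = E/c² = 7.156 u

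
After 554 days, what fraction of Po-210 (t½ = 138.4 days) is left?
N/N₀ = (1/2)^(t/t½) = 0.06237 = 6.24%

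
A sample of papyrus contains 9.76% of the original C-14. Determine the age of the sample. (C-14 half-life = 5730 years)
Age = t½ × log₂(1/ratio) = 19240 years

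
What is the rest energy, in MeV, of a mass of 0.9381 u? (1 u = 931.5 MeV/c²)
E = mc² = 873.8 MeV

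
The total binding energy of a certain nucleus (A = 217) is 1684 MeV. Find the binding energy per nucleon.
B.E./A = 1684/217 = 7.76 MeV/nucleon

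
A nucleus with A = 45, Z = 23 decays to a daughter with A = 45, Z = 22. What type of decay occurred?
ΔA = 0, ΔZ = -1 ⇒ beta-plus decay (β⁺) or electron capture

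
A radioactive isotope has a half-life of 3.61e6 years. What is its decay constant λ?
λ = ln(2)/t½ = 1.92e-7 year⁻¹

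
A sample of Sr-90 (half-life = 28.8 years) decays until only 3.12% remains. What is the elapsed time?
t = t½ × log₂(N₀/N) = 144.1 years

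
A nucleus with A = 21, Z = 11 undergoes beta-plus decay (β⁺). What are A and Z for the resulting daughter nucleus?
Daughter: A = 21, Z = 10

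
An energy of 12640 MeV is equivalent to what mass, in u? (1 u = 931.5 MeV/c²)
m = E/c² = 13.57 u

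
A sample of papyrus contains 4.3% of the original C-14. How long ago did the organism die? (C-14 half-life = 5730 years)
Age = t½ × log₂(1/ratio) = 26010 years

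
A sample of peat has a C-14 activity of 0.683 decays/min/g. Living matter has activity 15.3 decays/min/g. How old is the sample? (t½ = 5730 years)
Age = t½ × log₂(A₀/A) = 25700 years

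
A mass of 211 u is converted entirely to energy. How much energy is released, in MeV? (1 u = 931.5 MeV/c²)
E = mc² = 1.965e5 MeV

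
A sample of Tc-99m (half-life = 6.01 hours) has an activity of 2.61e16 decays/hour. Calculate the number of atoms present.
N = A/λ = 2.263e17 atoms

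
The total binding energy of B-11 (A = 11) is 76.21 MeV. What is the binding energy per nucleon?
B.E./A = 76.21/11 = 6.928 MeV/nucleon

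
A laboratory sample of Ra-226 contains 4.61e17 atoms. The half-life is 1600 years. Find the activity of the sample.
A = λN = 1.997e14 decays/year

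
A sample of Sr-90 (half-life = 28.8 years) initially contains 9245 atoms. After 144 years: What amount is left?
N = N₀(1/2)^(t/t½) = 288.9 atoms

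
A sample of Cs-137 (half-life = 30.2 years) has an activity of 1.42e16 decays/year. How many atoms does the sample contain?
N = A/λ = 6.187e17 atoms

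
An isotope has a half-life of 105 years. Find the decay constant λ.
λ = ln(2)/t½ = 0.006601 year⁻¹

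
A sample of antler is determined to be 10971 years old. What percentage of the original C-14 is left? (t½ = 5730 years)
N/N₀ = (1/2)^(t/t½) = 0.2652 = 26.5%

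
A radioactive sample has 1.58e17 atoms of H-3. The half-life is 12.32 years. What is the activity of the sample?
A = λN = 8.889e15 decays/year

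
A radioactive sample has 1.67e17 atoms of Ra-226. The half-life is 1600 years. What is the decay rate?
A = λN = 7.235e13 decays/year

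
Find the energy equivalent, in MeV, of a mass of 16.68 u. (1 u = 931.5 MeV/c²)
E = mc² = 15540 MeV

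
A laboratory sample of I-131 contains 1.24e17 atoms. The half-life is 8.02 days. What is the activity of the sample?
A = λN = 1.072e16 decays/day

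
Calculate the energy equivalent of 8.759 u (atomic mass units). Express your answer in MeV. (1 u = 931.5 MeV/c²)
E = mc² = 8159 MeV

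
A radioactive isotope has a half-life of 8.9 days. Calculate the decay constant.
λ = ln(2)/t½ = 0.07788 day⁻¹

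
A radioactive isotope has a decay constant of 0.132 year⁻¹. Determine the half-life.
t½ = ln(2)/λ = 5.251 years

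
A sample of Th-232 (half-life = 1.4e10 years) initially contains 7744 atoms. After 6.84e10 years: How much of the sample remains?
N = N₀(1/2)^(t/t½) = 262 atoms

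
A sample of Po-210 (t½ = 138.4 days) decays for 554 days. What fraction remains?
N/N₀ = (1/2)^(t/t½) = 0.06237 = 6.24%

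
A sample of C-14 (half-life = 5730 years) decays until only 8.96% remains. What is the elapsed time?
t = t½ × log₂(N₀/N) = 19940 years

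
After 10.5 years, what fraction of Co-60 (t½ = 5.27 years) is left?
N/N₀ = (1/2)^(t/t½) = 0.2513 = 25.1%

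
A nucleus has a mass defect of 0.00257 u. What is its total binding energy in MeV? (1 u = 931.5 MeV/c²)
B.E. = Δm × 931.5 = 2.394 MeV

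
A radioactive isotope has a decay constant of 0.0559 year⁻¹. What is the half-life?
t½ = ln(2)/λ = 12.4 years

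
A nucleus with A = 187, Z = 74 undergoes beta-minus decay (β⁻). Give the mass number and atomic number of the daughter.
Daughter: A = 187, Z = 75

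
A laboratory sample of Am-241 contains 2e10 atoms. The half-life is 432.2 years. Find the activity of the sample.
A = λN = 3.208e7 decays/year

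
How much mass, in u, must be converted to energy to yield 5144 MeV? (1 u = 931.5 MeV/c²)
m = E/c² = 5.522 u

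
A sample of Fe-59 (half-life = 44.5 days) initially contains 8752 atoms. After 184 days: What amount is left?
N = N₀(1/2)^(t/t½) = 498.2 atoms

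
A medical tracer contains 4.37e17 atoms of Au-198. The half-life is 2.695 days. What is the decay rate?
A = λN = 1.124e17 decays/day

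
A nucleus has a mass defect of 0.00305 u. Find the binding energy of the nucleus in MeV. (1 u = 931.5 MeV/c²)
B.E. = Δm × 931.5 = 2.841 MeV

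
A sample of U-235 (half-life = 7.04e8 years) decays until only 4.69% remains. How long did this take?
t = t½ × log₂(N₀/N) = 3.108e9 years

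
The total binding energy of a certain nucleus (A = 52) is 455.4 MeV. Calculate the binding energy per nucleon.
B.E./A = 455.4/52 = 8.758 MeV/nucleon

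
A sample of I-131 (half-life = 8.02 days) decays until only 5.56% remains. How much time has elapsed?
t = t½ × log₂(N₀/N) = 33.43 days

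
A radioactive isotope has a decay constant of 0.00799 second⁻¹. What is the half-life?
t½ = ln(2)/λ = 86.75 seconds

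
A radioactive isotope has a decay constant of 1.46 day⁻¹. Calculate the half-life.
t½ = ln(2)/λ = 0.4748 days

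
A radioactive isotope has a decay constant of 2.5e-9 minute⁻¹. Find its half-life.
t½ = ln(2)/λ = 2.773e8 minutes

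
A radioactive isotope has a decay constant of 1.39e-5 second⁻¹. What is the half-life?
t½ = ln(2)/λ = 49870 seconds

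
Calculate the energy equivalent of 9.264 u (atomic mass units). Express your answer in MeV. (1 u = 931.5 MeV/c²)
E = mc² = 8629 MeV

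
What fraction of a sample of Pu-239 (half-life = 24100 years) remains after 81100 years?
N/N₀ = (1/2)^(t/t½) = 0.09705 = 9.7%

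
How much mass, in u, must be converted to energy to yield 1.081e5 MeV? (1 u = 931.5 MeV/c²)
m = E/c² = 116 u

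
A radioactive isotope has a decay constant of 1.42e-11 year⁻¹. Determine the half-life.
t½ = ln(2)/λ = 4.881e10 years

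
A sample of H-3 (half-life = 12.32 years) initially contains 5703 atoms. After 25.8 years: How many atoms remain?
N = N₀(1/2)^(t/t½) = 1336 atoms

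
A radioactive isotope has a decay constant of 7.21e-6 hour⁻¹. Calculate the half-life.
t½ = ln(2)/λ = 96140 hours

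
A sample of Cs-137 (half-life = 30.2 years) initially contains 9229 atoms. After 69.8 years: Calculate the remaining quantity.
N = N₀(1/2)^(t/t½) = 1860 atoms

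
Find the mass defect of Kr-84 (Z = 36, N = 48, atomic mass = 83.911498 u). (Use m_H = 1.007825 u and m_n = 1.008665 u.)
Δm = Z·m_H + N·m_n − M = 0.7861 u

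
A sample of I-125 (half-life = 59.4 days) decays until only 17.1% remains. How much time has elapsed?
t = t½ × log₂(N₀/N) = 151.3 days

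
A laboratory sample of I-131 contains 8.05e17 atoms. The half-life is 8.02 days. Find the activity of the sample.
A = λN = 6.957e16 decays/day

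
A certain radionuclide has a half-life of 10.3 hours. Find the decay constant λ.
λ = ln(2)/t½ = 0.0673 hour⁻¹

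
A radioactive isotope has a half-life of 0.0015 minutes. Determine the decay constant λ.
λ = ln(2)/t½ = 462.1 minute⁻¹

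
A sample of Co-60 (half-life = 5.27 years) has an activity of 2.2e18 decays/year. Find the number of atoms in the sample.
N = A/λ = 1.673e19 atoms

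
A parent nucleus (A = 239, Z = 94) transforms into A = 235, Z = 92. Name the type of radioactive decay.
ΔA = -4, ΔZ = -2 ⇒ alpha decay (α)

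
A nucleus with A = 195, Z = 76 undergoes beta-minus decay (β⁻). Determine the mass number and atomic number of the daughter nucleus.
Daughter: A = 195, Z = 77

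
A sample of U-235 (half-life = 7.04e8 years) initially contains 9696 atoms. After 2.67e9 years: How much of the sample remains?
N = N₀(1/2)^(t/t½) = 699.7 atoms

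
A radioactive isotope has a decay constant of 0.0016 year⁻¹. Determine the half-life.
t½ = ln(2)/λ = 433.2 years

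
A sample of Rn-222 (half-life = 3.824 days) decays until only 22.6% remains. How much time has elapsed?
t = t½ × log₂(N₀/N) = 8.205 days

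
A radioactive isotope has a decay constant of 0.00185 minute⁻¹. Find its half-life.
t½ = ln(2)/λ = 374.7 minutes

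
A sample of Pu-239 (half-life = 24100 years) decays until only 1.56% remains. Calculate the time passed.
t = t½ × log₂(N₀/N) = 1.447e5 years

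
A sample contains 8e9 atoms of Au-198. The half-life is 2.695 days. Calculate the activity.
A = λN = 2.058e9 decays/day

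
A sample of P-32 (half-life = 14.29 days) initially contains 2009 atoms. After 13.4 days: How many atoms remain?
N = N₀(1/2)^(t/t½) = 1049 atoms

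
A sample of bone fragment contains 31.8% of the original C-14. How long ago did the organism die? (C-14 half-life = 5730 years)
Age = t½ × log₂(1/ratio) = 9471 years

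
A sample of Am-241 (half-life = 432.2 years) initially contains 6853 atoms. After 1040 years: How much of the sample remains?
N = N₀(1/2)^(t/t½) = 1293 atoms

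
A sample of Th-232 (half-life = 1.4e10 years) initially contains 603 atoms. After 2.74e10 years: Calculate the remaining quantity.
N = N₀(1/2)^(t/t½) = 155.3 atoms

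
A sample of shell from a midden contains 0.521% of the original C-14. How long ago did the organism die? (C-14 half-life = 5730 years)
Age = t½ × log₂(1/ratio) = 43460 years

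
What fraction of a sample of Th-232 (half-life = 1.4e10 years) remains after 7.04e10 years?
N/N₀ = (1/2)^(t/t½) = 0.03064 = 3.06%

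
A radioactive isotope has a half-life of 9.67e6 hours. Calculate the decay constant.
λ = ln(2)/t½ = 7.168e-8 hour⁻¹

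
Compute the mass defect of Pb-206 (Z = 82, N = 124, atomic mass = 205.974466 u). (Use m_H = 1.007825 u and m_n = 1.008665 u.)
Δm = Z·m_H + N·m_n − M = 1.742 u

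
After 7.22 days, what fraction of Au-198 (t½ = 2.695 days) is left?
N/N₀ = (1/2)^(t/t½) = 0.1561 = 15.6%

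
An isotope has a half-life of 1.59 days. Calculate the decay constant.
λ = ln(2)/t½ = 0.4359 day⁻¹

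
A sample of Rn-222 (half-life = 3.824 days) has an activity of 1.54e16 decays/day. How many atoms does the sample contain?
N = A/λ = 8.496e16 atoms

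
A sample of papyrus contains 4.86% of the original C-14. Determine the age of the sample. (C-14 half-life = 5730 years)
Age = t½ × log₂(1/ratio) = 25000 years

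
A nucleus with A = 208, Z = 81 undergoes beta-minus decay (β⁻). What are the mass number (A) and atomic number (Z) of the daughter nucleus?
Daughter: A = 208, Z = 82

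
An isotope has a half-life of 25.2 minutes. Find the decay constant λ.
λ = ln(2)/t½ = 0.02751 minute⁻¹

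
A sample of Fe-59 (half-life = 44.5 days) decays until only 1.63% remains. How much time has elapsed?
t = t½ × log₂(N₀/N) = 264.3 days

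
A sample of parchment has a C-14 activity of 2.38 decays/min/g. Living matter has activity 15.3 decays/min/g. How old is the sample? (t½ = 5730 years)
Age = t½ × log₂(A₀/A) = 15380 years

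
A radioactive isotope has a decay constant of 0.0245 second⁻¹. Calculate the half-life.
t½ = ln(2)/λ = 28.29 seconds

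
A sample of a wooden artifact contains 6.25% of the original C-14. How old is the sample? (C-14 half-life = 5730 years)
Age = t½ × log₂(1/ratio) = 22920 years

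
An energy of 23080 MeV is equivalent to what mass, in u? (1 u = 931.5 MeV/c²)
m = E/c² = 24.78 u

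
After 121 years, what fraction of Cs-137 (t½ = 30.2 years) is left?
N/N₀ = (1/2)^(t/t½) = 0.06221 = 6.22%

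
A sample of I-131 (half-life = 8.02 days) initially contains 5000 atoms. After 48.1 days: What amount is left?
N = N₀(1/2)^(t/t½) = 78.26 atoms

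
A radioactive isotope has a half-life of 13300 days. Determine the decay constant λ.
λ = ln(2)/t½ = 5.212e-5 day⁻¹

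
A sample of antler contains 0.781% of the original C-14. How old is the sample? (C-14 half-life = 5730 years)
Age = t½ × log₂(1/ratio) = 40110 years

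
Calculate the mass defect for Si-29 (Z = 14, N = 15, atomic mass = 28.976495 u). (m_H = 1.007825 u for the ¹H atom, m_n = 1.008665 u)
Δm = Z·m_H + N·m_n − M = 0.263 u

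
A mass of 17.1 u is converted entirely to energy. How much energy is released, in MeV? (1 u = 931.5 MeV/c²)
E = mc² = 15930 MeV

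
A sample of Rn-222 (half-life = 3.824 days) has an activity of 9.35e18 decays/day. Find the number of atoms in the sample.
N = A/λ = 5.158e19 atoms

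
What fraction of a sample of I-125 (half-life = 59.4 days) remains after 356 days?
N/N₀ = (1/2)^(t/t½) = 0.0157 = 1.57%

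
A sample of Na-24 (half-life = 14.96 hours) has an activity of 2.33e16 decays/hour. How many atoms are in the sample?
N = A/λ = 5.029e17 atoms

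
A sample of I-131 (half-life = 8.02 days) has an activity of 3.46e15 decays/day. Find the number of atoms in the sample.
N = A/λ = 4.003e16 atoms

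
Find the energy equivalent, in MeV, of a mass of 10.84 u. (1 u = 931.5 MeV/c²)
E = mc² = 10100 MeV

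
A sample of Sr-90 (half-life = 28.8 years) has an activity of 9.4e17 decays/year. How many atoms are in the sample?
N = A/λ = 3.906e19 atoms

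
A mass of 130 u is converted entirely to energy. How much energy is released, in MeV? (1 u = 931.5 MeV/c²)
E = mc² = 1.211e5 MeV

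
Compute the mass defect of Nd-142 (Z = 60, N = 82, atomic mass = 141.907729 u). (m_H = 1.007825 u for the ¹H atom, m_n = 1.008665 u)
Δm = Z·m_H + N·m_n − M = 1.272 u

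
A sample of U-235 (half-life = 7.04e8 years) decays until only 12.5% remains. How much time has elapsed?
t = t½ × log₂(N₀/N) = 2.112e9 years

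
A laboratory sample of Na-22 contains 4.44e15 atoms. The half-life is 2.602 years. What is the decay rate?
A = λN = 1.183e15 decays/year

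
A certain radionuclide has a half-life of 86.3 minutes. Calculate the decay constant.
λ = ln(2)/t½ = 0.008032 minute⁻¹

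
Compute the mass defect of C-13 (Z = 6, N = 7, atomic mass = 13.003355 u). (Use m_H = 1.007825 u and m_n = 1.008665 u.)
Δm = Z·m_H + N·m_n − M = 0.1043 u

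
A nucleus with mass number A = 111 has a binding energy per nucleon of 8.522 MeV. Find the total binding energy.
B.E. = 8.522 × 111 = 945.9 MeV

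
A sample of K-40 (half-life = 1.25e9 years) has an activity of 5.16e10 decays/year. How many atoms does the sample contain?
N = A/λ = 9.305e19 atoms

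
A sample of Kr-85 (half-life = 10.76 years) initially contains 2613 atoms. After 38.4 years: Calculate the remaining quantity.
N = N₀(1/2)^(t/t½) = 220.2 atoms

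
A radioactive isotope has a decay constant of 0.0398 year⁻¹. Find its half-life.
t½ = ln(2)/λ = 17.42 years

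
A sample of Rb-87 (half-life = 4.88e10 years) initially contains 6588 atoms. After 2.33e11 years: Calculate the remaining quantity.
N = N₀(1/2)^(t/t½) = 240.7 atoms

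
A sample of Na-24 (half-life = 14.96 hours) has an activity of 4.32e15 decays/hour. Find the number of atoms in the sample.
N = A/λ = 9.324e16 atoms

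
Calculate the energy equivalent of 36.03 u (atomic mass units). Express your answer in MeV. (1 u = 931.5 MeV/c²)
E = mc² = 33560 MeV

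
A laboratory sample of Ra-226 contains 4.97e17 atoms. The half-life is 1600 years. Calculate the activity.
A = λN = 2.153e14 decays/year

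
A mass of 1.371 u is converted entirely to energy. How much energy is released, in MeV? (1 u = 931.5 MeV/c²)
E = mc² = 1277 MeV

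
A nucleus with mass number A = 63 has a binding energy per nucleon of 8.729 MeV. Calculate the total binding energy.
B.E. = 8.729 × 63 = 549.9 MeV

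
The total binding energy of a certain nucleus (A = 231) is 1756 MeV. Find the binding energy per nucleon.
B.E./A = 1756/231 = 7.602 MeV/nucleon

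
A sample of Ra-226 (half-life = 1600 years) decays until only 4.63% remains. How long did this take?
t = t½ × log₂(N₀/N) = 7093 years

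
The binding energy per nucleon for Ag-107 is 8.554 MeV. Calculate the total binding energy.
B.E. = 8.554 × 107 = 915.3 MeV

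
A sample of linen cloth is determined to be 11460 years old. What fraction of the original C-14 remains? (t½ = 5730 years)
N/N₀ = (1/2)^(t/t½) = 0.25 = 25%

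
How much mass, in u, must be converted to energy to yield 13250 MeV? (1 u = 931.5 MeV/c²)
m = E/c² = 14.22 u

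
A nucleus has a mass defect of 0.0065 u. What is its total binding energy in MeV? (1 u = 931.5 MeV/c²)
B.E. = Δm × 931.5 = 6.055 MeV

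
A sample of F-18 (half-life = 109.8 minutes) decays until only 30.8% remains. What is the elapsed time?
t = t½ × log₂(N₀/N) = 186.5 minutes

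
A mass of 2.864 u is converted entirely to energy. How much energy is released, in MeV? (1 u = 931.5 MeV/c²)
E = mc² = 2668 MeV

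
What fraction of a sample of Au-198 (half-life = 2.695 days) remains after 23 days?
N/N₀ = (1/2)^(t/t½) = 0.002697 = 0.27%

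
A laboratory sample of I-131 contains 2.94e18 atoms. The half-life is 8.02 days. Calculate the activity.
A = λN = 2.541e17 decays/day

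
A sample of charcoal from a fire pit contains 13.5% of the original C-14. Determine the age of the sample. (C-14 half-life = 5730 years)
Age = t½ × log₂(1/ratio) = 16550 years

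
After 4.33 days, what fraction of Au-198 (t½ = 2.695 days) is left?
N/N₀ = (1/2)^(t/t½) = 0.3284 = 32.8%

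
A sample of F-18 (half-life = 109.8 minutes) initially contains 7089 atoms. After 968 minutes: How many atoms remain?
N = N₀(1/2)^(t/t½) = 15.73 atoms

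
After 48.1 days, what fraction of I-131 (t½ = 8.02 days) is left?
N/N₀ = (1/2)^(t/t½) = 0.01565 = 1.57%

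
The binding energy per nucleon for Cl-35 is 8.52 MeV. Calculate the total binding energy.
B.E. = 8.52 × 35 = 298.2 MeV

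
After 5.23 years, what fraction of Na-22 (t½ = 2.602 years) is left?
N/N₀ = (1/2)^(t/t½) = 0.2483 = 24.8%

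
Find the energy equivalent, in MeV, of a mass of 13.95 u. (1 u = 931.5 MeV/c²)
E = mc² = 12990 MeV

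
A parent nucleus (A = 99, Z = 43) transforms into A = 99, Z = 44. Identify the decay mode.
ΔA = 0, ΔZ = +1 ⇒ beta-minus decay (β⁻)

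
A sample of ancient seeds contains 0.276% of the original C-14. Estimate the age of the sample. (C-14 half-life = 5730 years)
Age = t½ × log₂(1/ratio) = 48710 years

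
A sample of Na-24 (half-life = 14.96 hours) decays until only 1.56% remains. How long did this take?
t = t½ × log₂(N₀/N) = 89.79 hours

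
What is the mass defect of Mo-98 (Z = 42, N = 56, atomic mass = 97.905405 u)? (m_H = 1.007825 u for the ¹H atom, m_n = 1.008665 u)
Δm = Z·m_H + N·m_n − M = 0.9085 u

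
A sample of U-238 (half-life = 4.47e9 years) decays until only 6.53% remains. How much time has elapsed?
t = t½ × log₂(N₀/N) = 1.76e10 years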